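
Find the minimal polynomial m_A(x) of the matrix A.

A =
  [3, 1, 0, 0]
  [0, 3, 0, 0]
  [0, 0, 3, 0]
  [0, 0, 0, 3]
x^2 - 6*x + 9

The characteristic polynomial is χ_A(x) = (x - 3)^4, so the eigenvalues are known. The minimal polynomial is
  m_A(x) = Π_λ (x − λ)^{k_λ}
where k_λ is the size of the *largest* Jordan block for λ (equivalently, the smallest k with (A − λI)^k v = 0 for every generalised eigenvector v of λ).

  λ = 3: largest Jordan block has size 2, contributing (x − 3)^2

So m_A(x) = (x - 3)^2 = x^2 - 6*x + 9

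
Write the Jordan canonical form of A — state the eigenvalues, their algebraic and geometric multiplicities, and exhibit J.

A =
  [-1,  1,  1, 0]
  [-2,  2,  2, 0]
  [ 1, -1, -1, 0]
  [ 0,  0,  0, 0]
J_2(0) ⊕ J_1(0) ⊕ J_1(0)

The characteristic polynomial is
  det(x·I − A) = x^4

Eigenvalues and multiplicities (the geometric multiplicity of λ is n − rank(A − λI), which equals the number of Jordan blocks for λ):
  λ = 0: algebraic multiplicity = 4, geometric multiplicity = 3

Determining the block sizes for each eigenvalue:
  λ = 0: 3 blocks summing to 4 forces exactly one block of size 2 and the rest size 1 → block sizes [2, 1, 1]

Assembling the blocks gives a Jordan form
J =
  [0, 1, 0, 0]
  [0, 0, 0, 0]
  [0, 0, 0, 0]
  [0, 0, 0, 0]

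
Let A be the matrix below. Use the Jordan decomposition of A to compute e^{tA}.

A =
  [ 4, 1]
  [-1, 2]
e^{tA} =
  [t*exp(3*t) + exp(3*t), t*exp(3*t)]
  [-t*exp(3*t), -t*exp(3*t) + exp(3*t)]

Strategy: write A = P · J · P⁻¹ where J is a Jordan canonical form, so e^{tA} = P · e^{tJ} · P⁻¹, and e^{tJ} can be computed block-by-block.

A has Jordan form
J =
  [3, 1]
  [0, 3]
(up to reordering of blocks).

Per-block formulas:
  For a 2×2 Jordan block J_2(3): exp(t · J_2(3)) = e^(3t)·(I + t·N), where N is the 2×2 nilpotent shift.

After assembling e^{tJ} and conjugating by P, we get:

e^{tA} =
  [t*exp(3*t) + exp(3*t), t*exp(3*t)]
  [-t*exp(3*t), -t*exp(3*t) + exp(3*t)]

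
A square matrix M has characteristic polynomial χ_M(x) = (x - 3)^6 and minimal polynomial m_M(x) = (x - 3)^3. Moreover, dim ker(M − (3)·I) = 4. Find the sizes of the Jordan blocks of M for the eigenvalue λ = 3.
Block sizes for λ = 3: [3, 1, 1, 1]

Step 1 — from the characteristic polynomial, algebraic multiplicity of λ = 3 is 6. From dim ker(M − (3)·I) = 4, there are exactly 4 Jordan blocks for λ = 3.
Step 2 — from the minimal polynomial, the factor (x − 3)^3 tells us the largest block for λ = 3 has size 3.
Step 3 — with total size 6, 4 blocks, and largest block 3, the block sizes (in nonincreasing order) are [3, 1, 1, 1].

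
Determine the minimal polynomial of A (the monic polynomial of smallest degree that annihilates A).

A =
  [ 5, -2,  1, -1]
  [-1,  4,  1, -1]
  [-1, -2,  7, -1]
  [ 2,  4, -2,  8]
x^2 - 12*x + 36

The characteristic polynomial is χ_A(x) = (x - 6)^4, so the eigenvalues are known. The minimal polynomial is
  m_A(x) = Π_λ (x − λ)^{k_λ}
where k_λ is the size of the *largest* Jordan block for λ (equivalently, the smallest k with (A − λI)^k v = 0 for every generalised eigenvector v of λ).

  λ = 6: largest Jordan block has size 2, contributing (x − 6)^2

So m_A(x) = (x - 6)^2 = x^2 - 12*x + 36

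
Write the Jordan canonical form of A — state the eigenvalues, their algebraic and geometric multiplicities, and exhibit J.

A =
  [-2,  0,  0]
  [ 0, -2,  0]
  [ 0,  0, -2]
J_1(-2) ⊕ J_1(-2) ⊕ J_1(-2)

The characteristic polynomial is
  det(x·I − A) = x^3 + 6*x^2 + 12*x + 8 = (x + 2)^3

Eigenvalues and multiplicities (the geometric multiplicity of λ is n − rank(A − λI), which equals the number of Jordan blocks for λ):
  λ = -2: algebraic multiplicity = 3, geometric multiplicity = 3

Determining the block sizes for each eigenvalue:
  λ = -2: gm = am = 3, so every block has size 1 → block sizes [1, 1, 1]

Assembling the blocks gives a Jordan form
J =
  [-2,  0,  0]
  [ 0, -2,  0]
  [ 0,  0, -2]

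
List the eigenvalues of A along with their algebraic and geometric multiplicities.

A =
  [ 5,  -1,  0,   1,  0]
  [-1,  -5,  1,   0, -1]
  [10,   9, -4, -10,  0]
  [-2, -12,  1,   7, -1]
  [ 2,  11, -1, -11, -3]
λ = -4: alg = 3, geom = 1; λ = 6: alg = 2, geom = 1

Step 1 — factor the characteristic polynomial to read off the algebraic multiplicities:
  χ_A(x) = (x - 6)^2*(x + 4)^3

Step 2 — compute geometric multiplicities via the rank-nullity identity g(λ) = n − rank(A − λI):
  rank(A − (-4)·I) = 4, so dim ker(A − (-4)·I) = n − 4 = 1
  rank(A − (6)·I) = 4, so dim ker(A − (6)·I) = n − 4 = 1

Summary:
  λ = -4: algebraic multiplicity = 3, geometric multiplicity = 1
  λ = 6: algebraic multiplicity = 2, geometric multiplicity = 1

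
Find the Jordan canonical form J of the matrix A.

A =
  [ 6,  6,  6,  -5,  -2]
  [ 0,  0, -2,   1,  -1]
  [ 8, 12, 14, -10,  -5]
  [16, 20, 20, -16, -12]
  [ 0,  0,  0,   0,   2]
J_1(-2) ⊕ J_2(2) ⊕ J_2(2)

The characteristic polynomial is
  det(x·I − A) = x^5 - 6*x^4 + 8*x^3 + 16*x^2 - 48*x + 32 = (x - 2)^4*(x + 2)

Eigenvalues and multiplicities (the geometric multiplicity of λ is n − rank(A − λI), which equals the number of Jordan blocks for λ):
  λ = -2: algebraic multiplicity = 1, geometric multiplicity = 1
  λ = 2: algebraic multiplicity = 4, geometric multiplicity = 2

Determining the block sizes for each eigenvalue:
  λ = -2: one block (gm = 1), so the single block has size am = 1 → block sizes [1]
  λ = 2: with am = 4 and gm = 2, the partition is not yet determined (e.g. several partitions of 4 into 2 parts exist). Let N = A − (2)·I. Computing rank(N^1) = 3, rank(N^2) = 1; the number of blocks of size ≥ j is rank(N^{j−1}) − rank(N^j), giving [2, 2]. So we have 2 block(s) of size 2 → block sizes [2, 2]

Assembling the blocks gives a Jordan form
J =
  [-2, 0, 0, 0, 0]
  [ 0, 2, 1, 0, 0]
  [ 0, 0, 2, 0, 0]
  [ 0, 0, 0, 2, 1]
  [ 0, 0, 0, 0, 2]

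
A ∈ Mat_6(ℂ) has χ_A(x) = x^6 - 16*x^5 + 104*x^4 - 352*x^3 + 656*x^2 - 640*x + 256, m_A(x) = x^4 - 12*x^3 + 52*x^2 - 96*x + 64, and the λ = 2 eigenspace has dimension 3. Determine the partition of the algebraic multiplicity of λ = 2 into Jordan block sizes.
Block sizes for λ = 2: [2, 1, 1]

Step 1 — from the characteristic polynomial, algebraic multiplicity of λ = 2 is 4. From dim ker(A − (2)·I) = 3, there are exactly 3 Jordan blocks for λ = 2.
Step 2 — from the minimal polynomial, the factor (x − 2)^2 tells us the largest block for λ = 2 has size 2.
Step 3 — with total size 4, 3 blocks, and largest block 2, the block sizes (in nonincreasing order) are [2, 1, 1].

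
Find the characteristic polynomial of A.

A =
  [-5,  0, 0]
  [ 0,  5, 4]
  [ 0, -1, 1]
x^3 - x^2 - 21*x + 45

Expanding det(x·I − A) (e.g. by cofactor expansion or by noting that A is similar to its Jordan form J, which has the same characteristic polynomial as A) gives
  χ_A(x) = x^3 - x^2 - 21*x + 45
which factors as (x - 3)^2*(x + 5). The eigenvalues (with algebraic multiplicities) are λ = -5 with multiplicity 1, λ = 3 with multiplicity 2.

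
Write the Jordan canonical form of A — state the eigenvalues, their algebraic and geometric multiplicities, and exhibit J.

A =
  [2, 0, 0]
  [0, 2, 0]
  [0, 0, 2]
J_1(2) ⊕ J_1(2) ⊕ J_1(2)

The characteristic polynomial is
  det(x·I − A) = x^3 - 6*x^2 + 12*x - 8 = (x - 2)^3

Eigenvalues and multiplicities (the geometric multiplicity of λ is n − rank(A − λI), which equals the number of Jordan blocks for λ):
  λ = 2: algebraic multiplicity = 3, geometric multiplicity = 3

Determining the block sizes for each eigenvalue:
  λ = 2: gm = am = 3, so every block has size 1 → block sizes [1, 1, 1]

Assembling the blocks gives a Jordan form
J =
  [2, 0, 0]
  [0, 2, 0]
  [0, 0, 2]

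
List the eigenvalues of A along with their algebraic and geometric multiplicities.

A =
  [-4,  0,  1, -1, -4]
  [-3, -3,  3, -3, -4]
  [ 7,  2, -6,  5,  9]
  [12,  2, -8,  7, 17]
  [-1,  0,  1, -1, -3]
λ = -3: alg = 2, geom = 2; λ = -1: alg = 3, geom = 1

Step 1 — factor the characteristic polynomial to read off the algebraic multiplicities:
  χ_A(x) = (x + 1)^3*(x + 3)^2

Step 2 — compute geometric multiplicities via the rank-nullity identity g(λ) = n − rank(A − λI):
  rank(A − (-3)·I) = 3, so dim ker(A − (-3)·I) = n − 3 = 2
  rank(A − (-1)·I) = 4, so dim ker(A − (-1)·I) = n − 4 = 1

Summary:
  λ = -3: algebraic multiplicity = 2, geometric multiplicity = 2
  λ = -1: algebraic multiplicity = 3, geometric multiplicity = 1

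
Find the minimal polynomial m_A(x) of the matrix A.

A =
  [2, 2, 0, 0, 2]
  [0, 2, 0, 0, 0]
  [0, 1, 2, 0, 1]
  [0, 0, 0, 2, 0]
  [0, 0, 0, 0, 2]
x^2 - 4*x + 4

The characteristic polynomial is χ_A(x) = (x - 2)^5, so the eigenvalues are known. The minimal polynomial is
  m_A(x) = Π_λ (x − λ)^{k_λ}
where k_λ is the size of the *largest* Jordan block for λ (equivalently, the smallest k with (A − λI)^k v = 0 for every generalised eigenvector v of λ).

  λ = 2: largest Jordan block has size 2, contributing (x − 2)^2

So m_A(x) = (x - 2)^2 = x^2 - 4*x + 4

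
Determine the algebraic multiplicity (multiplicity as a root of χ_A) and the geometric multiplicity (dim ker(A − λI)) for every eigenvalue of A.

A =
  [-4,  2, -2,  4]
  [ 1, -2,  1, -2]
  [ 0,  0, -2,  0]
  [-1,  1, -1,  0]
λ = -2: alg = 4, geom = 2

Step 1 — factor the characteristic polynomial to read off the algebraic multiplicities:
  χ_A(x) = (x + 2)^4

Step 2 — compute geometric multiplicities via the rank-nullity identity g(λ) = n − rank(A − λI):
  rank(A − (-2)·I) = 2, so dim ker(A − (-2)·I) = n − 2 = 2

Summary:
  λ = -2: algebraic multiplicity = 4, geometric multiplicity = 2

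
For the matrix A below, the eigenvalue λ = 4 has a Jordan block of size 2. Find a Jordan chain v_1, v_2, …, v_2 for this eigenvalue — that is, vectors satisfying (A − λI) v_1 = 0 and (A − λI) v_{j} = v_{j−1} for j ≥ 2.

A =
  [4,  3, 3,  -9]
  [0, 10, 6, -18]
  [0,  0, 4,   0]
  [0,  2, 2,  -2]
A Jordan chain for λ = 4 of length 2:
v_1 = (3, 6, 0, 2)ᵀ
v_2 = (0, 1, 0, 0)ᵀ

Let N = A − (4)·I. We want v_2 with N^2 v_2 = 0 but N^1 v_2 ≠ 0; then v_{j-1} := N · v_j for j = 2, …, 2.

Pick v_2 = (0, 1, 0, 0)ᵀ.
Then v_1 = N · v_2 = (3, 6, 0, 2)ᵀ.

Sanity check: (A − (4)·I) v_1 = (0, 0, 0, 0)ᵀ = 0. ✓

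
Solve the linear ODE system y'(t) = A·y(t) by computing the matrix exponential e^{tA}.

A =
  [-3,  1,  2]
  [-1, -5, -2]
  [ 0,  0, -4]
e^{tA} =
  [t*exp(-4*t) + exp(-4*t), t*exp(-4*t), 2*t*exp(-4*t)]
  [-t*exp(-4*t), -t*exp(-4*t) + exp(-4*t), -2*t*exp(-4*t)]
  [0, 0, exp(-4*t)]

Strategy: write A = P · J · P⁻¹ where J is a Jordan canonical form, so e^{tA} = P · e^{tJ} · P⁻¹, and e^{tJ} can be computed block-by-block.

A has Jordan form
J =
  [-4,  1,  0]
  [ 0, -4,  0]
  [ 0,  0, -4]
(up to reordering of blocks).

Per-block formulas:
  For a 2×2 Jordan block J_2(-4): exp(t · J_2(-4)) = e^(-4t)·(I + t·N), where N is the 2×2 nilpotent shift.
  For a 1×1 block at λ = -4: exp(t · [-4]) = [e^(-4t)].

After assembling e^{tJ} and conjugating by P, we get:

e^{tA} =
  [t*exp(-4*t) + exp(-4*t), t*exp(-4*t), 2*t*exp(-4*t)]
  [-t*exp(-4*t), -t*exp(-4*t) + exp(-4*t), -2*t*exp(-4*t)]
  [0, 0, exp(-4*t)]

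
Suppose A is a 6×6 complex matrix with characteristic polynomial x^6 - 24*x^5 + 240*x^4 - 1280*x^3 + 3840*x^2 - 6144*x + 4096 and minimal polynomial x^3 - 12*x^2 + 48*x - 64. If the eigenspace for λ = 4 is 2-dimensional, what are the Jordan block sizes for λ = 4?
Block sizes for λ = 4: [3, 3]

Step 1 — from the characteristic polynomial, algebraic multiplicity of λ = 4 is 6. From dim ker(A − (4)·I) = 2, there are exactly 2 Jordan blocks for λ = 4.
Step 2 — from the minimal polynomial, the factor (x − 4)^3 tells us the largest block for λ = 4 has size 3.
Step 3 — with total size 6, 2 blocks, and largest block 3, the block sizes (in nonincreasing order) are [3, 3].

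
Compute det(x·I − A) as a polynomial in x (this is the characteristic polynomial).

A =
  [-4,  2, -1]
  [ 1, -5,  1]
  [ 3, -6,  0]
x^3 + 9*x^2 + 27*x + 27

Expanding det(x·I − A) (e.g. by cofactor expansion or by noting that A is similar to its Jordan form J, which has the same characteristic polynomial as A) gives
  χ_A(x) = x^3 + 9*x^2 + 27*x + 27
which factors as (x + 3)^3. The eigenvalues (with algebraic multiplicities) are λ = -3 with multiplicity 3.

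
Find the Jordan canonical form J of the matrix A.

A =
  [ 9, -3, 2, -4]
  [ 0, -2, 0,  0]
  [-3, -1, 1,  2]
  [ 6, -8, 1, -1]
J_1(-2) ⊕ J_3(3)

The characteristic polynomial is
  det(x·I − A) = x^4 - 7*x^3 + 9*x^2 + 27*x - 54 = (x - 3)^3*(x + 2)

Eigenvalues and multiplicities (the geometric multiplicity of λ is n − rank(A − λI), which equals the number of Jordan blocks for λ):
  λ = -2: algebraic multiplicity = 1, geometric multiplicity = 1
  λ = 3: algebraic multiplicity = 3, geometric multiplicity = 1

Determining the block sizes for each eigenvalue:
  λ = -2: one block (gm = 1), so the single block has size am = 1 → block sizes [1]
  λ = 3: one block (gm = 1), so the single block has size am = 3 → block sizes [3]

Assembling the blocks gives a Jordan form
J =
  [-2, 0, 0, 0]
  [ 0, 3, 1, 0]
  [ 0, 0, 3, 1]
  [ 0, 0, 0, 3]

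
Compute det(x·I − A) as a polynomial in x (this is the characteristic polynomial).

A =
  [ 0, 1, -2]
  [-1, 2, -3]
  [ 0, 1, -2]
x^3

Expanding det(x·I − A) (e.g. by cofactor expansion or by noting that A is similar to its Jordan form J, which has the same characteristic polynomial as A) gives
  χ_A(x) = x^3
which factors as x^3. The eigenvalues (with algebraic multiplicities) are λ = 0 with multiplicity 3.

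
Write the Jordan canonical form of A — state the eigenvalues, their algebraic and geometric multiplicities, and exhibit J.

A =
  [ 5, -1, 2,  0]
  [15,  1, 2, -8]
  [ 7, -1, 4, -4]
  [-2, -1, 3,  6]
J_2(4) ⊕ J_2(4)

The characteristic polynomial is
  det(x·I − A) = x^4 - 16*x^3 + 96*x^2 - 256*x + 256 = (x - 4)^4

Eigenvalues and multiplicities (the geometric multiplicity of λ is n − rank(A − λI), which equals the number of Jordan blocks for λ):
  λ = 4: algebraic multiplicity = 4, geometric multiplicity = 2

Determining the block sizes for each eigenvalue:
  λ = 4: with am = 4 and gm = 2, the partition is not yet determined (e.g. several partitions of 4 into 2 parts exist). Let N = A − (4)·I. Computing rank(N^1) = 2, rank(N^2) = 0; the number of blocks of size ≥ j is rank(N^{j−1}) − rank(N^j), giving [2, 2]. So we have 2 block(s) of size 2 → block sizes [2, 2]

Assembling the blocks gives a Jordan form
J =
  [4, 1, 0, 0]
  [0, 4, 0, 0]
  [0, 0, 4, 1]
  [0, 0, 0, 4]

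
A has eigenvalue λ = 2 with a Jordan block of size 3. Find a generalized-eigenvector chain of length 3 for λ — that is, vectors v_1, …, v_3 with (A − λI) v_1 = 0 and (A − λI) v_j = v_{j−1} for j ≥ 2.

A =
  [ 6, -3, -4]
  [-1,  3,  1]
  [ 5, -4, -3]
A Jordan chain for λ = 2 of length 3:
v_1 = (-1, 0, -1)ᵀ
v_2 = (4, -1, 5)ᵀ
v_3 = (1, 0, 0)ᵀ

Let N = A − (2)·I. We want v_3 with N^3 v_3 = 0 but N^2 v_3 ≠ 0; then v_{j-1} := N · v_j for j = 3, …, 2.

Pick v_3 = (1, 0, 0)ᵀ.
Then v_2 = N · v_3 = (4, -1, 5)ᵀ.
Then v_1 = N · v_2 = (-1, 0, -1)ᵀ.

Sanity check: (A − (2)·I) v_1 = (0, 0, 0)ᵀ = 0. ✓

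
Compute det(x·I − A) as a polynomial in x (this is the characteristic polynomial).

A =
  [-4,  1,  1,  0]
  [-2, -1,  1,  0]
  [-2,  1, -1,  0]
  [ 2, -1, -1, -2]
x^4 + 8*x^3 + 24*x^2 + 32*x + 16

Expanding det(x·I − A) (e.g. by cofactor expansion or by noting that A is similar to its Jordan form J, which has the same characteristic polynomial as A) gives
  χ_A(x) = x^4 + 8*x^3 + 24*x^2 + 32*x + 16
which factors as (x + 2)^4. The eigenvalues (with algebraic multiplicities) are λ = -2 with multiplicity 4.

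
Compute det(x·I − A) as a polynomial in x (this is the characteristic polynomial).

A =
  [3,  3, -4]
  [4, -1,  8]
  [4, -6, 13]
x^3 - 15*x^2 + 75*x - 125

Expanding det(x·I − A) (e.g. by cofactor expansion or by noting that A is similar to its Jordan form J, which has the same characteristic polynomial as A) gives
  χ_A(x) = x^3 - 15*x^2 + 75*x - 125
which factors as (x - 5)^3. The eigenvalues (with algebraic multiplicities) are λ = 5 with multiplicity 3.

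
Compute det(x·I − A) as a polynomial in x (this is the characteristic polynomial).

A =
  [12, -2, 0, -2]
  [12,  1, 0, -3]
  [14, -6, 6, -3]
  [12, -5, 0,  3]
x^4 - 22*x^3 + 180*x^2 - 648*x + 864

Expanding det(x·I − A) (e.g. by cofactor expansion or by noting that A is similar to its Jordan form J, which has the same characteristic polynomial as A) gives
  χ_A(x) = x^4 - 22*x^3 + 180*x^2 - 648*x + 864
which factors as (x - 6)^3*(x - 4). The eigenvalues (with algebraic multiplicities) are λ = 4 with multiplicity 1, λ = 6 with multiplicity 3.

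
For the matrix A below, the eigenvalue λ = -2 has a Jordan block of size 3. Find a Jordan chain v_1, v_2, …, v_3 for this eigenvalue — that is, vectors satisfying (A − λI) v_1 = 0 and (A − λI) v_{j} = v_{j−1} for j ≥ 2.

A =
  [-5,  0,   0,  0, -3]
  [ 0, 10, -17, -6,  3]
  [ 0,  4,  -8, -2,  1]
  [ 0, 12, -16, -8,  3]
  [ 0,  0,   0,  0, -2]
A Jordan chain for λ = -2 of length 3:
v_1 = (0, 4, 0, 8, 0)ᵀ
v_2 = (0, 12, 4, 12, 0)ᵀ
v_3 = (0, 1, 0, 0, 0)ᵀ

Let N = A − (-2)·I. We want v_3 with N^3 v_3 = 0 but N^2 v_3 ≠ 0; then v_{j-1} := N · v_j for j = 3, …, 2.

Pick v_3 = (0, 1, 0, 0, 0)ᵀ.
Then v_2 = N · v_3 = (0, 12, 4, 12, 0)ᵀ.
Then v_1 = N · v_2 = (0, 4, 0, 8, 0)ᵀ.

Sanity check: (A − (-2)·I) v_1 = (0, 0, 0, 0, 0)ᵀ = 0. ✓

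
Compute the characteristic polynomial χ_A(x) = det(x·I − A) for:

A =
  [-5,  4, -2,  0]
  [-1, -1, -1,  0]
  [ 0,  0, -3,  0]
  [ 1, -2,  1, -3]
x^4 + 12*x^3 + 54*x^2 + 108*x + 81

Expanding det(x·I − A) (e.g. by cofactor expansion or by noting that A is similar to its Jordan form J, which has the same characteristic polynomial as A) gives
  χ_A(x) = x^4 + 12*x^3 + 54*x^2 + 108*x + 81
which factors as (x + 3)^4. The eigenvalues (with algebraic multiplicities) are λ = -3 with multiplicity 4.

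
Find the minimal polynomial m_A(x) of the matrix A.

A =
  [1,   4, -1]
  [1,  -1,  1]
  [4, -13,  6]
x^3 - 6*x^2 + 12*x - 8

The characteristic polynomial is χ_A(x) = (x - 2)^3, so the eigenvalues are known. The minimal polynomial is
  m_A(x) = Π_λ (x − λ)^{k_λ}
where k_λ is the size of the *largest* Jordan block for λ (equivalently, the smallest k with (A − λI)^k v = 0 for every generalised eigenvector v of λ).

  λ = 2: largest Jordan block has size 3, contributing (x − 2)^3

So m_A(x) = (x - 2)^3 = x^3 - 6*x^2 + 12*x - 8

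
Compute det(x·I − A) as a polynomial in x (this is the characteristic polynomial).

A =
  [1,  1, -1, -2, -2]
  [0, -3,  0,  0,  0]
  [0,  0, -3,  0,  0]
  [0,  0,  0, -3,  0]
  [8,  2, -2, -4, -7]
x^5 + 15*x^4 + 90*x^3 + 270*x^2 + 405*x + 243

Expanding det(x·I − A) (e.g. by cofactor expansion or by noting that A is similar to its Jordan form J, which has the same characteristic polynomial as A) gives
  χ_A(x) = x^5 + 15*x^4 + 90*x^3 + 270*x^2 + 405*x + 243
which factors as (x + 3)^5. The eigenvalues (with algebraic multiplicities) are λ = -3 with multiplicity 5.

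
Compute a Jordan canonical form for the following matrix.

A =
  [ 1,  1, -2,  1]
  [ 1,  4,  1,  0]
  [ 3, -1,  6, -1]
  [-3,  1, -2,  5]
J_3(4) ⊕ J_1(4)

The characteristic polynomial is
  det(x·I − A) = x^4 - 16*x^3 + 96*x^2 - 256*x + 256 = (x - 4)^4

Eigenvalues and multiplicities (the geometric multiplicity of λ is n − rank(A − λI), which equals the number of Jordan blocks for λ):
  λ = 4: algebraic multiplicity = 4, geometric multiplicity = 2

Determining the block sizes for each eigenvalue:
  λ = 4: with am = 4 and gm = 2, the partition is not yet determined (e.g. several partitions of 4 into 2 parts exist). Let N = A − (4)·I. Computing rank(N^1) = 2, rank(N^2) = 1, rank(N^3) = 0; the number of blocks of size ≥ j is rank(N^{j−1}) − rank(N^j), giving [2, 1, 1]. So we have 1 block(s) of size 3, 1 block(s) of size 1 → block sizes [3, 1]

Assembling the blocks gives a Jordan form
J =
  [4, 1, 0, 0]
  [0, 4, 1, 0]
  [0, 0, 4, 0]
  [0, 0, 0, 4]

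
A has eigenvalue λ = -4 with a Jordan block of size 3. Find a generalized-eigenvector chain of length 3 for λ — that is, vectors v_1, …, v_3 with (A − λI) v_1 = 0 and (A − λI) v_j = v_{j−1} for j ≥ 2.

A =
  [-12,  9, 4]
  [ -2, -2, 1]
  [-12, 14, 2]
A Jordan chain for λ = -4 of length 3:
v_1 = (-2, 0, -4)ᵀ
v_2 = (-8, -2, -12)ᵀ
v_3 = (1, 0, 0)ᵀ

Let N = A − (-4)·I. We want v_3 with N^3 v_3 = 0 but N^2 v_3 ≠ 0; then v_{j-1} := N · v_j for j = 3, …, 2.

Pick v_3 = (1, 0, 0)ᵀ.
Then v_2 = N · v_3 = (-8, -2, -12)ᵀ.
Then v_1 = N · v_2 = (-2, 0, -4)ᵀ.

Sanity check: (A − (-4)·I) v_1 = (0, 0, 0)ᵀ = 0. ✓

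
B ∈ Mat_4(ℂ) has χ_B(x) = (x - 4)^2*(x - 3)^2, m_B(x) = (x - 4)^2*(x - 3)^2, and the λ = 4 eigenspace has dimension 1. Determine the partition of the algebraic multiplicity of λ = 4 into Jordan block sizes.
Block sizes for λ = 4: [2]

Step 1 — from the characteristic polynomial, algebraic multiplicity of λ = 4 is 2. From dim ker(B − (4)·I) = 1, there are exactly 1 Jordan blocks for λ = 4.
Step 2 — from the minimal polynomial, the factor (x − 4)^2 tells us the largest block for λ = 4 has size 2.
Step 3 — with total size 2, 1 blocks, and largest block 2, the block sizes (in nonincreasing order) are [2].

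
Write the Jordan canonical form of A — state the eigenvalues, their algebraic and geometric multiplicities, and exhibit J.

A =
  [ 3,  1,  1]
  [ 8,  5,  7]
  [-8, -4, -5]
J_3(1)

The characteristic polynomial is
  det(x·I − A) = x^3 - 3*x^2 + 3*x - 1 = (x - 1)^3

Eigenvalues and multiplicities (the geometric multiplicity of λ is n − rank(A − λI), which equals the number of Jordan blocks for λ):
  λ = 1: algebraic multiplicity = 3, geometric multiplicity = 1

Determining the block sizes for each eigenvalue:
  λ = 1: one block (gm = 1), so the single block has size am = 3 → block sizes [3]

Assembling the blocks gives a Jordan form
J =
  [1, 1, 0]
  [0, 1, 1]
  [0, 0, 1]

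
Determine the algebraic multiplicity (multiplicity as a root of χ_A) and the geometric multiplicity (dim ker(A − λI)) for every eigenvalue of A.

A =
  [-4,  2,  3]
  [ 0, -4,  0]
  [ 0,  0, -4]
λ = -4: alg = 3, geom = 2

Step 1 — factor the characteristic polynomial to read off the algebraic multiplicities:
  χ_A(x) = (x + 4)^3

Step 2 — compute geometric multiplicities via the rank-nullity identity g(λ) = n − rank(A − λI):
  rank(A − (-4)·I) = 1, so dim ker(A − (-4)·I) = n − 1 = 2

Summary:
  λ = -4: algebraic multiplicity = 3, geometric multiplicity = 2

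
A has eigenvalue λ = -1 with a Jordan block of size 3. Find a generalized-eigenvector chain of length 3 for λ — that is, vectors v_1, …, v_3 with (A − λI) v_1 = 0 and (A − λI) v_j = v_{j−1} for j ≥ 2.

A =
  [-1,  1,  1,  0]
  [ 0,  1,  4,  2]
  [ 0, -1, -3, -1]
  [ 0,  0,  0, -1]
A Jordan chain for λ = -1 of length 3:
v_1 = (1, 0, 0, 0)ᵀ
v_2 = (1, 2, -1, 0)ᵀ
v_3 = (0, 1, 0, 0)ᵀ

Let N = A − (-1)·I. We want v_3 with N^3 v_3 = 0 but N^2 v_3 ≠ 0; then v_{j-1} := N · v_j for j = 3, …, 2.

Pick v_3 = (0, 1, 0, 0)ᵀ.
Then v_2 = N · v_3 = (1, 2, -1, 0)ᵀ.
Then v_1 = N · v_2 = (1, 0, 0, 0)ᵀ.

Sanity check: (A − (-1)·I) v_1 = (0, 0, 0, 0)ᵀ = 0. ✓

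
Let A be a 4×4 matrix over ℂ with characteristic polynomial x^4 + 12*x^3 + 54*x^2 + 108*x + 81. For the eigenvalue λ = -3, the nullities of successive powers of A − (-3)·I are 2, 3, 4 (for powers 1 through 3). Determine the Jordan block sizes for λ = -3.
Block sizes for λ = -3: [3, 1]

From the dimensions of kernels of powers, the number of Jordan blocks of size at least j is d_j − d_{j−1} where d_j = dim ker(N^j) (with d_0 = 0). Computing the differences gives [2, 1, 1].
The number of blocks of size exactly k is (#blocks of size ≥ k) − (#blocks of size ≥ k + 1), so the partition is: 1 block(s) of size 1, 1 block(s) of size 3.
In nonincreasing order the block sizes are [3, 1].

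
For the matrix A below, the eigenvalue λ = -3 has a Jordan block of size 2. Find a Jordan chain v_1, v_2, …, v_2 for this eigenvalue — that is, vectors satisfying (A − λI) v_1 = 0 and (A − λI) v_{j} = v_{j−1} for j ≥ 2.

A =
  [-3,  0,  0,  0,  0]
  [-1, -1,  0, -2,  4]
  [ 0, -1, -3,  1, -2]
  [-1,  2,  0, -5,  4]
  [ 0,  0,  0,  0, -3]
A Jordan chain for λ = -3 of length 2:
v_1 = (0, -1, 0, -1, 0)ᵀ
v_2 = (1, 0, 0, 0, 0)ᵀ

Let N = A − (-3)·I. We want v_2 with N^2 v_2 = 0 but N^1 v_2 ≠ 0; then v_{j-1} := N · v_j for j = 2, …, 2.

Pick v_2 = (1, 0, 0, 0, 0)ᵀ.
Then v_1 = N · v_2 = (0, -1, 0, -1, 0)ᵀ.

Sanity check: (A − (-3)·I) v_1 = (0, 0, 0, 0, 0)ᵀ = 0. ✓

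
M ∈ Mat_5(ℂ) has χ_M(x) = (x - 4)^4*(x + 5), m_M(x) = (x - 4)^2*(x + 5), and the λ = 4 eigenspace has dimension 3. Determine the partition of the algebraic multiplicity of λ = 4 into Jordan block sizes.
Block sizes for λ = 4: [2, 1, 1]

Step 1 — from the characteristic polynomial, algebraic multiplicity of λ = 4 is 4. From dim ker(M − (4)·I) = 3, there are exactly 3 Jordan blocks for λ = 4.
Step 2 — from the minimal polynomial, the factor (x − 4)^2 tells us the largest block for λ = 4 has size 2.
Step 3 — with total size 4, 3 blocks, and largest block 2, the block sizes (in nonincreasing order) are [2, 1, 1].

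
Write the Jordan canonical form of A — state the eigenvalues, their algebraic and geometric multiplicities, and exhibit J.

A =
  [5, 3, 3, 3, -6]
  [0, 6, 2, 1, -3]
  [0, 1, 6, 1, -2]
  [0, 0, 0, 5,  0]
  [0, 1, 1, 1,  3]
J_3(5) ⊕ J_1(5) ⊕ J_1(5)

The characteristic polynomial is
  det(x·I − A) = x^5 - 25*x^4 + 250*x^3 - 1250*x^2 + 3125*x - 3125 = (x - 5)^5

Eigenvalues and multiplicities (the geometric multiplicity of λ is n − rank(A − λI), which equals the number of Jordan blocks for λ):
  λ = 5: algebraic multiplicity = 5, geometric multiplicity = 3

Determining the block sizes for each eigenvalue:
  λ = 5: with am = 5 and gm = 3, the partition is not yet determined (e.g. several partitions of 5 into 3 parts exist). Let N = A − (5)·I. Computing rank(N^1) = 2, rank(N^2) = 1, rank(N^3) = 0; the number of blocks of size ≥ j is rank(N^{j−1}) − rank(N^j), giving [3, 1, 1]. So we have 1 block(s) of size 3, 2 block(s) of size 1 → block sizes [3, 1, 1]

Assembling the blocks gives a Jordan form
J =
  [5, 1, 0, 0, 0]
  [0, 5, 1, 0, 0]
  [0, 0, 5, 0, 0]
  [0, 0, 0, 5, 0]
  [0, 0, 0, 0, 5]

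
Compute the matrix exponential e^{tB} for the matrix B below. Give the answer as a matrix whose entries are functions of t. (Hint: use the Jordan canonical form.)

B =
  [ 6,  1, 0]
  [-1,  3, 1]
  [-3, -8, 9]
e^{tB} =
  [-t^2*exp(6*t)/2 + exp(6*t), -3*t^2*exp(6*t)/2 + t*exp(6*t), t^2*exp(6*t)/2]
  [-t*exp(6*t), -3*t*exp(6*t) + exp(6*t), t*exp(6*t)]
  [-t^2*exp(6*t)/2 - 3*t*exp(6*t), -3*t^2*exp(6*t)/2 - 8*t*exp(6*t), t^2*exp(6*t)/2 + 3*t*exp(6*t) + exp(6*t)]

Strategy: write B = P · J · P⁻¹ where J is a Jordan canonical form, so e^{tB} = P · e^{tJ} · P⁻¹, and e^{tJ} can be computed block-by-block.

B has Jordan form
J =
  [6, 1, 0]
  [0, 6, 1]
  [0, 0, 6]
(up to reordering of blocks).

Per-block formulas:
  For a 3×3 Jordan block J_3(6): exp(t · J_3(6)) = e^(6t)·(I + t·N + (t^2/2)·N^2), where N is the 3×3 nilpotent shift.

After assembling e^{tJ} and conjugating by P, we get:

e^{tB} =
  [-t^2*exp(6*t)/2 + exp(6*t), -3*t^2*exp(6*t)/2 + t*exp(6*t), t^2*exp(6*t)/2]
  [-t*exp(6*t), -3*t*exp(6*t) + exp(6*t), t*exp(6*t)]
  [-t^2*exp(6*t)/2 - 3*t*exp(6*t), -3*t^2*exp(6*t)/2 - 8*t*exp(6*t), t^2*exp(6*t)/2 + 3*t*exp(6*t) + exp(6*t)]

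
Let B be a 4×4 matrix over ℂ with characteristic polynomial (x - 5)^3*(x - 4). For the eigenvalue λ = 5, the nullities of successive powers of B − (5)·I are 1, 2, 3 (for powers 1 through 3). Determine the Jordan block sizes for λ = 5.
Block sizes for λ = 5: [3]

From the dimensions of kernels of powers, the number of Jordan blocks of size at least j is d_j − d_{j−1} where d_j = dim ker(N^j) (with d_0 = 0). Computing the differences gives [1, 1, 1].
The number of blocks of size exactly k is (#blocks of size ≥ k) − (#blocks of size ≥ k + 1), so the partition is: 1 block(s) of size 3.
In nonincreasing order the block sizes are [3].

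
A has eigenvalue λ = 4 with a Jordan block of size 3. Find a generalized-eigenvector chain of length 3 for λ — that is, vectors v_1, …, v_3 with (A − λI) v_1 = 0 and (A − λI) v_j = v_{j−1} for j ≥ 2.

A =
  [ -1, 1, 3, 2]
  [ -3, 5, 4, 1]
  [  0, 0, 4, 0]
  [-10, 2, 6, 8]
A Jordan chain for λ = 4 of length 3:
v_1 = (2, 2, 0, 4)ᵀ
v_2 = (-5, -3, 0, -10)ᵀ
v_3 = (1, 0, 0, 0)ᵀ

Let N = A − (4)·I. We want v_3 with N^3 v_3 = 0 but N^2 v_3 ≠ 0; then v_{j-1} := N · v_j for j = 3, …, 2.

Pick v_3 = (1, 0, 0, 0)ᵀ.
Then v_2 = N · v_3 = (-5, -3, 0, -10)ᵀ.
Then v_1 = N · v_2 = (2, 2, 0, 4)ᵀ.

Sanity check: (A − (4)·I) v_1 = (0, 0, 0, 0)ᵀ = 0. ✓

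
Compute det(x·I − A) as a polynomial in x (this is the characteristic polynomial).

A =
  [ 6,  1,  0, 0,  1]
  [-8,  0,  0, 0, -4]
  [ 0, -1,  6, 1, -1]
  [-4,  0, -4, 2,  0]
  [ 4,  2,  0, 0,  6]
x^5 - 20*x^4 + 160*x^3 - 640*x^2 + 1280*x - 1024

Expanding det(x·I − A) (e.g. by cofactor expansion or by noting that A is similar to its Jordan form J, which has the same characteristic polynomial as A) gives
  χ_A(x) = x^5 - 20*x^4 + 160*x^3 - 640*x^2 + 1280*x - 1024
which factors as (x - 4)^5. The eigenvalues (with algebraic multiplicities) are λ = 4 with multiplicity 5.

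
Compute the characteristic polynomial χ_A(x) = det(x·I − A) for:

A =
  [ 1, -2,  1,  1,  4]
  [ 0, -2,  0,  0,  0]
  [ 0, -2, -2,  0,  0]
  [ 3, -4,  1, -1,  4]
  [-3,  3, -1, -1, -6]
x^5 + 10*x^4 + 40*x^3 + 80*x^2 + 80*x + 32

Expanding det(x·I − A) (e.g. by cofactor expansion or by noting that A is similar to its Jordan form J, which has the same characteristic polynomial as A) gives
  χ_A(x) = x^5 + 10*x^4 + 40*x^3 + 80*x^2 + 80*x + 32
which factors as (x + 2)^5. The eigenvalues (with algebraic multiplicities) are λ = -2 with multiplicity 5.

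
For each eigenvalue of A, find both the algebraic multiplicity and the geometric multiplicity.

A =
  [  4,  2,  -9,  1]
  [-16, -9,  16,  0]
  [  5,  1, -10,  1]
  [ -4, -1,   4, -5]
λ = -5: alg = 4, geom = 2

Step 1 — factor the characteristic polynomial to read off the algebraic multiplicities:
  χ_A(x) = (x + 5)^4

Step 2 — compute geometric multiplicities via the rank-nullity identity g(λ) = n − rank(A − λI):
  rank(A − (-5)·I) = 2, so dim ker(A − (-5)·I) = n − 2 = 2

Summary:
  λ = -5: algebraic multiplicity = 4, geometric multiplicity = 2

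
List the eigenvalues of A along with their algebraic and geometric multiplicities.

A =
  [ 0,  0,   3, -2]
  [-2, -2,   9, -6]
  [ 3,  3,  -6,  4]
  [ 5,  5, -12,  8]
λ = 0: alg = 4, geom = 2

Step 1 — factor the characteristic polynomial to read off the algebraic multiplicities:
  χ_A(x) = x^4

Step 2 — compute geometric multiplicities via the rank-nullity identity g(λ) = n − rank(A − λI):
  rank(A − (0)·I) = 2, so dim ker(A − (0)·I) = n − 2 = 2

Summary:
  λ = 0: algebraic multiplicity = 4, geometric multiplicity = 2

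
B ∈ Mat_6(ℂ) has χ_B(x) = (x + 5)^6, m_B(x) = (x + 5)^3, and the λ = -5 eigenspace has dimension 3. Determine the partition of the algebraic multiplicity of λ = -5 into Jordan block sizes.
Block sizes for λ = -5: [3, 2, 1]

Step 1 — from the characteristic polynomial, algebraic multiplicity of λ = -5 is 6. From dim ker(B − (-5)·I) = 3, there are exactly 3 Jordan blocks for λ = -5.
Step 2 — from the minimal polynomial, the factor (x + 5)^3 tells us the largest block for λ = -5 has size 3.
Step 3 — with total size 6, 3 blocks, and largest block 3, the block sizes (in nonincreasing order) are [3, 2, 1].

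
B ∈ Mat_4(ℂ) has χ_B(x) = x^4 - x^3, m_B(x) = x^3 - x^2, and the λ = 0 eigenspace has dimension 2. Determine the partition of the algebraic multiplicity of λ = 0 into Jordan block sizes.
Block sizes for λ = 0: [2, 1]

Step 1 — from the characteristic polynomial, algebraic multiplicity of λ = 0 is 3. From dim ker(B − (0)·I) = 2, there are exactly 2 Jordan blocks for λ = 0.
Step 2 — from the minimal polynomial, the factor (x − 0)^2 tells us the largest block for λ = 0 has size 2.
Step 3 — with total size 3, 2 blocks, and largest block 2, the block sizes (in nonincreasing order) are [2, 1].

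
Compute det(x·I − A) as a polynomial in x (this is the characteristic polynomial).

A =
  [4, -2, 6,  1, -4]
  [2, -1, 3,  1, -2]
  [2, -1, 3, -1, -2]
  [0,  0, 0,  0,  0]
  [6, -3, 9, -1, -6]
x^5

Expanding det(x·I − A) (e.g. by cofactor expansion or by noting that A is similar to its Jordan form J, which has the same characteristic polynomial as A) gives
  χ_A(x) = x^5
which factors as x^5. The eigenvalues (with algebraic multiplicities) are λ = 0 with multiplicity 5.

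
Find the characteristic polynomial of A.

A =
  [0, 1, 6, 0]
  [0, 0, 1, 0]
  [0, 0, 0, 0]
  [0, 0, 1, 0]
x^4

Expanding det(x·I − A) (e.g. by cofactor expansion or by noting that A is similar to its Jordan form J, which has the same characteristic polynomial as A) gives
  χ_A(x) = x^4
which factors as x^4. The eigenvalues (with algebraic multiplicities) are λ = 0 with multiplicity 4.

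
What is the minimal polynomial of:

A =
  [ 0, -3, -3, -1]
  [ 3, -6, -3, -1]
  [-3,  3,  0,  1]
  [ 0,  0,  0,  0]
x^3 + 3*x^2

The characteristic polynomial is χ_A(x) = x^2*(x + 3)^2, so the eigenvalues are known. The minimal polynomial is
  m_A(x) = Π_λ (x − λ)^{k_λ}
where k_λ is the size of the *largest* Jordan block for λ (equivalently, the smallest k with (A − λI)^k v = 0 for every generalised eigenvector v of λ).

  λ = -3: largest Jordan block has size 1, contributing (x + 3)
  λ = 0: largest Jordan block has size 2, contributing (x − 0)^2

So m_A(x) = x^2*(x + 3) = x^3 + 3*x^2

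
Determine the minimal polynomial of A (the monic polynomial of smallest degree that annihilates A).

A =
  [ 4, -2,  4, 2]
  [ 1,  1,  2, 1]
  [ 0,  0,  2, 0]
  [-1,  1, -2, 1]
x^2 - 4*x + 4

The characteristic polynomial is χ_A(x) = (x - 2)^4, so the eigenvalues are known. The minimal polynomial is
  m_A(x) = Π_λ (x − λ)^{k_λ}
where k_λ is the size of the *largest* Jordan block for λ (equivalently, the smallest k with (A − λI)^k v = 0 for every generalised eigenvector v of λ).

  λ = 2: largest Jordan block has size 2, contributing (x − 2)^2

So m_A(x) = (x - 2)^2 = x^2 - 4*x + 4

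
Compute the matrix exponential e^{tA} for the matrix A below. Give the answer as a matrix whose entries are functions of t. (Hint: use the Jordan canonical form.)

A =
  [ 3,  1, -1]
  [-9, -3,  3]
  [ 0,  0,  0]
e^{tA} =
  [3*t + 1, t, -t]
  [-9*t, 1 - 3*t, 3*t]
  [0, 0, 1]

Strategy: write A = P · J · P⁻¹ where J is a Jordan canonical form, so e^{tA} = P · e^{tJ} · P⁻¹, and e^{tJ} can be computed block-by-block.

A has Jordan form
J =
  [0, 1, 0]
  [0, 0, 0]
  [0, 0, 0]
(up to reordering of blocks).

Per-block formulas:
  For a 2×2 Jordan block J_2(0): exp(t · J_2(0)) = e^(0t)·(I + t·N), where N is the 2×2 nilpotent shift.
  For a 1×1 block at λ = 0: exp(t · [0]) = [e^(0t)].

After assembling e^{tJ} and conjugating by P, we get:

e^{tA} =
  [3*t + 1, t, -t]
  [-9*t, 1 - 3*t, 3*t]
  [0, 0, 1]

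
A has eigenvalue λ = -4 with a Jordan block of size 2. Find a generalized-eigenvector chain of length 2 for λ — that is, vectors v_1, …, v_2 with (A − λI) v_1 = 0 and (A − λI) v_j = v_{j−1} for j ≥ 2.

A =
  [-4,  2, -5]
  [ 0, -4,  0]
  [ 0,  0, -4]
A Jordan chain for λ = -4 of length 2:
v_1 = (2, 0, 0)ᵀ
v_2 = (0, 1, 0)ᵀ

Let N = A − (-4)·I. We want v_2 with N^2 v_2 = 0 but N^1 v_2 ≠ 0; then v_{j-1} := N · v_j for j = 2, …, 2.

Pick v_2 = (0, 1, 0)ᵀ.
Then v_1 = N · v_2 = (2, 0, 0)ᵀ.

Sanity check: (A − (-4)·I) v_1 = (0, 0, 0)ᵀ = 0. ✓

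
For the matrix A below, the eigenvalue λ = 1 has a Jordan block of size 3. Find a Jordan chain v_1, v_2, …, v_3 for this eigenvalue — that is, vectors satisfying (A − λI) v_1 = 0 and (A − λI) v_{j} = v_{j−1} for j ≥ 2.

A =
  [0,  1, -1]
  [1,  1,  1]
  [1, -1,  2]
A Jordan chain for λ = 1 of length 3:
v_1 = (1, 0, -1)ᵀ
v_2 = (-1, 1, 1)ᵀ
v_3 = (1, 0, 0)ᵀ

Let N = A − (1)·I. We want v_3 with N^3 v_3 = 0 but N^2 v_3 ≠ 0; then v_{j-1} := N · v_j for j = 3, …, 2.

Pick v_3 = (1, 0, 0)ᵀ.
Then v_2 = N · v_3 = (-1, 1, 1)ᵀ.
Then v_1 = N · v_2 = (1, 0, -1)ᵀ.

Sanity check: (A − (1)·I) v_1 = (0, 0, 0)ᵀ = 0. ✓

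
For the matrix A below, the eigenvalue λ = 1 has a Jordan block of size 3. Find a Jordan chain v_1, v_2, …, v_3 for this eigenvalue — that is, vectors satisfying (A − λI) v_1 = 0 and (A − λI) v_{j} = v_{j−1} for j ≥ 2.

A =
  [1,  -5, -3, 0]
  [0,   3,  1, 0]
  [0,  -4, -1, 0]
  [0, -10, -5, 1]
A Jordan chain for λ = 1 of length 3:
v_1 = (2, 0, 0, 0)ᵀ
v_2 = (-5, 2, -4, -10)ᵀ
v_3 = (0, 1, 0, 0)ᵀ

Let N = A − (1)·I. We want v_3 with N^3 v_3 = 0 but N^2 v_3 ≠ 0; then v_{j-1} := N · v_j for j = 3, …, 2.

Pick v_3 = (0, 1, 0, 0)ᵀ.
Then v_2 = N · v_3 = (-5, 2, -4, -10)ᵀ.
Then v_1 = N · v_2 = (2, 0, 0, 0)ᵀ.

Sanity check: (A − (1)·I) v_1 = (0, 0, 0, 0)ᵀ = 0. ✓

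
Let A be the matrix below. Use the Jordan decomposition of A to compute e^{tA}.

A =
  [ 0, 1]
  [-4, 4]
e^{tA} =
  [-2*t*exp(2*t) + exp(2*t), t*exp(2*t)]
  [-4*t*exp(2*t), 2*t*exp(2*t) + exp(2*t)]

Strategy: write A = P · J · P⁻¹ where J is a Jordan canonical form, so e^{tA} = P · e^{tJ} · P⁻¹, and e^{tJ} can be computed block-by-block.

A has Jordan form
J =
  [2, 1]
  [0, 2]
(up to reordering of blocks).

Per-block formulas:
  For a 2×2 Jordan block J_2(2): exp(t · J_2(2)) = e^(2t)·(I + t·N), where N is the 2×2 nilpotent shift.

After assembling e^{tJ} and conjugating by P, we get:

e^{tA} =
  [-2*t*exp(2*t) + exp(2*t), t*exp(2*t)]
  [-4*t*exp(2*t), 2*t*exp(2*t) + exp(2*t)]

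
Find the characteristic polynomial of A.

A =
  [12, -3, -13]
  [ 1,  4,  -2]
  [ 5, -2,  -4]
x^3 - 12*x^2 + 48*x - 64

Expanding det(x·I − A) (e.g. by cofactor expansion or by noting that A is similar to its Jordan form J, which has the same characteristic polynomial as A) gives
  χ_A(x) = x^3 - 12*x^2 + 48*x - 64
which factors as (x - 4)^3. The eigenvalues (with algebraic multiplicities) are λ = 4 with multiplicity 3.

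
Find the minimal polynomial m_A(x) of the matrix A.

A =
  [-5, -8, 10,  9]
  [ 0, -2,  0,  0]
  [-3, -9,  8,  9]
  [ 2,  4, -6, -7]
x^4 + 6*x^3 + 13*x^2 + 12*x + 4

The characteristic polynomial is χ_A(x) = (x + 1)^2*(x + 2)^2, so the eigenvalues are known. The minimal polynomial is
  m_A(x) = Π_λ (x − λ)^{k_λ}
where k_λ is the size of the *largest* Jordan block for λ (equivalently, the smallest k with (A − λI)^k v = 0 for every generalised eigenvector v of λ).

  λ = -2: largest Jordan block has size 2, contributing (x + 2)^2
  λ = -1: largest Jordan block has size 2, contributing (x + 1)^2

So m_A(x) = (x + 1)^2*(x + 2)^2 = x^4 + 6*x^3 + 13*x^2 + 12*x + 4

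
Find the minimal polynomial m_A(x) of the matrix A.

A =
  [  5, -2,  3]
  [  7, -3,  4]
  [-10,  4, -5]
x^3 + 3*x^2 + 3*x + 1

The characteristic polynomial is χ_A(x) = (x + 1)^3, so the eigenvalues are known. The minimal polynomial is
  m_A(x) = Π_λ (x − λ)^{k_λ}
where k_λ is the size of the *largest* Jordan block for λ (equivalently, the smallest k with (A − λI)^k v = 0 for every generalised eigenvector v of λ).

  λ = -1: largest Jordan block has size 3, contributing (x + 1)^3

So m_A(x) = (x + 1)^3 = x^3 + 3*x^2 + 3*x + 1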